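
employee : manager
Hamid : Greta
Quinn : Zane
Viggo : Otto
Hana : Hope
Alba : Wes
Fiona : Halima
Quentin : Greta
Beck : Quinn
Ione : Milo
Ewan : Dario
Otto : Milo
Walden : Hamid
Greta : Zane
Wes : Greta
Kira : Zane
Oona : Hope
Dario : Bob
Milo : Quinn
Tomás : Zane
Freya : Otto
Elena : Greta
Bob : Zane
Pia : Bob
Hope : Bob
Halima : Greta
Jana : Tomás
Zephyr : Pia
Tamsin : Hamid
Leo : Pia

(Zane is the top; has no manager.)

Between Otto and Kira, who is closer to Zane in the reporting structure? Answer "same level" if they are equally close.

Kira

Otto is 3 levels below Zane; Kira is 1. Kira is higher.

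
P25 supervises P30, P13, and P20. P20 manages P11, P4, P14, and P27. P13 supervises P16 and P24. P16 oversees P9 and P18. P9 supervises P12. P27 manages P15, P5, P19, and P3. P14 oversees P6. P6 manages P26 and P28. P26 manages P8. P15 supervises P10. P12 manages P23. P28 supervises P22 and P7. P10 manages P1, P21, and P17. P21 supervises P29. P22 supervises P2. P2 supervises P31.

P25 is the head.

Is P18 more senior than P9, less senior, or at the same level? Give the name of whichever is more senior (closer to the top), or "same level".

same level

Both P18 and P9 are 3 levels below P25.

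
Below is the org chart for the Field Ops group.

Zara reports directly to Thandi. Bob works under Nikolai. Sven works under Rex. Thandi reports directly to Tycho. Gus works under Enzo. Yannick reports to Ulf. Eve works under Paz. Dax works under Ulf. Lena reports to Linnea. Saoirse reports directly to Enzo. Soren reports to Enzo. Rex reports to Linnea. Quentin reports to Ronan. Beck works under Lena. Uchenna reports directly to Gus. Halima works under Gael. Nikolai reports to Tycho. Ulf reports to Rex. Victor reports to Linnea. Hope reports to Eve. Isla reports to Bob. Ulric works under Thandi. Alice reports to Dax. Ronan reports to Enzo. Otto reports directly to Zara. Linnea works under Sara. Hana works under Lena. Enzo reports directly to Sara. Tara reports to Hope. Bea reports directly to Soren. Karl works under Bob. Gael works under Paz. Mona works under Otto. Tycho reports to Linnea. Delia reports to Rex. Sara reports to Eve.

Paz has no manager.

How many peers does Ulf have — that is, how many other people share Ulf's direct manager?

2

Ulf reports to Rex. Rex's other direct reports are Sven, Delia — 2 peers.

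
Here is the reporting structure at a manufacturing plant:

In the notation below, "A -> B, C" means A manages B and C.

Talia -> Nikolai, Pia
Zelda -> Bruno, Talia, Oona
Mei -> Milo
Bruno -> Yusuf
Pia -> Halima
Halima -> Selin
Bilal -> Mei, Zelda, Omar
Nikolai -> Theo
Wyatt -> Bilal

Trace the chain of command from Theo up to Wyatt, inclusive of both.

Theo reports to Nikolai. Nikolai reports to Talia. Talia reports to Zelda. Zelda reports to Bilal. Bilal reports to Wyatt. Wyatt is at the top.

Theo -> Nikolai -> Talia -> Zelda -> Bilal -> Wyatt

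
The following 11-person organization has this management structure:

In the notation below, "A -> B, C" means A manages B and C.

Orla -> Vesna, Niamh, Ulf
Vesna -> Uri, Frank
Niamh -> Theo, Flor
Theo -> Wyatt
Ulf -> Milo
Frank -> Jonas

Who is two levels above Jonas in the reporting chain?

Vesna

Jonas reports to Frank, and Frank reports to Vesna. So Jonas's skip-level manager is Vesna.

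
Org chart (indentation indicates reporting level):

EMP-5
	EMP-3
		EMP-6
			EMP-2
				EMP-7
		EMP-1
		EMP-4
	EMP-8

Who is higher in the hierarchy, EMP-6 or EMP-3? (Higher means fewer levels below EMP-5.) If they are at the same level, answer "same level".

EMP-6 is 2 levels below EMP-5; EMP-3 is 1. EMP-3 is higher.

EMP-3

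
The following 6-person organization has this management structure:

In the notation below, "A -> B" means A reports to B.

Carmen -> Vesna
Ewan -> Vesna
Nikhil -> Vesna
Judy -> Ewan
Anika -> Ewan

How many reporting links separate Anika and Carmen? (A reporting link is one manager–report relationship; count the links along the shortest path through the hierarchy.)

Anika is 2 levels below Vesna, and Carmen is 1 level below Vesna (their lowest common manager). The shortest path runs up from Anika to Vesna and back down to Carmen: 2 + 1 = 3 links.

3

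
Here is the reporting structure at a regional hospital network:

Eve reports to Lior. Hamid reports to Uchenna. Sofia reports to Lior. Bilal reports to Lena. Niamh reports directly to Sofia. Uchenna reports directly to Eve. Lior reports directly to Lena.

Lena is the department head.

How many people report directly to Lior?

2

Lior directly manages Eve, Sofia. That is 2 direct reports.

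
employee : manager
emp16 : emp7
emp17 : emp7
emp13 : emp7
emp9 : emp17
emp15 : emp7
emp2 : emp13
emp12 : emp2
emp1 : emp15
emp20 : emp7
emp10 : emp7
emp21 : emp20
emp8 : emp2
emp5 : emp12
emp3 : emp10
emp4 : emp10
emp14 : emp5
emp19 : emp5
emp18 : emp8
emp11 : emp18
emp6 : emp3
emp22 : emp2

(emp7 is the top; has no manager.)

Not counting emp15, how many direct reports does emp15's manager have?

5

emp15 reports to emp7. emp7's other direct reports are emp16, emp17, emp13, emp20, emp10 — 5 peers.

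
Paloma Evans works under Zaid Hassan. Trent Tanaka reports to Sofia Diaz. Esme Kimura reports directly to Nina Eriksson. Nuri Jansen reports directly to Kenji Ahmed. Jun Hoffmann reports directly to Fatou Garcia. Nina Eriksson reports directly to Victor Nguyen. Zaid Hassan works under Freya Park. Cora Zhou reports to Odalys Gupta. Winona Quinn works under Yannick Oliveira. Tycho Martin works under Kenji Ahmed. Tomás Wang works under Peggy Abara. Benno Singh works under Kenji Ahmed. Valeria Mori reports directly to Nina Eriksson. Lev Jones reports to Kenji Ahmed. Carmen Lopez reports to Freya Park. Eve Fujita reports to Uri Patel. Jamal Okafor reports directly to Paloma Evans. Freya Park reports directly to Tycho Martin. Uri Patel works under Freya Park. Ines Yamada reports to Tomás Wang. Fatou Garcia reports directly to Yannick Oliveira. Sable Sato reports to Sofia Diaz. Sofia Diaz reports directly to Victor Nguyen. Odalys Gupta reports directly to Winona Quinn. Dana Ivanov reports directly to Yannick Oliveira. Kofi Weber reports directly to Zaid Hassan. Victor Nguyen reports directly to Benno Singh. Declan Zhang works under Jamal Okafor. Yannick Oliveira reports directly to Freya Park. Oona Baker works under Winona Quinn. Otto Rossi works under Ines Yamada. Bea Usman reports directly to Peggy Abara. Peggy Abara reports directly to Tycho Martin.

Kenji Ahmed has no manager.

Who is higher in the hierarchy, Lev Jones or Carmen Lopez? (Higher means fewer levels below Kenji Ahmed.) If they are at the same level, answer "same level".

Lev Jones

Lev Jones is 1 level below Kenji Ahmed; Carmen Lopez is 3. Lev Jones is higher.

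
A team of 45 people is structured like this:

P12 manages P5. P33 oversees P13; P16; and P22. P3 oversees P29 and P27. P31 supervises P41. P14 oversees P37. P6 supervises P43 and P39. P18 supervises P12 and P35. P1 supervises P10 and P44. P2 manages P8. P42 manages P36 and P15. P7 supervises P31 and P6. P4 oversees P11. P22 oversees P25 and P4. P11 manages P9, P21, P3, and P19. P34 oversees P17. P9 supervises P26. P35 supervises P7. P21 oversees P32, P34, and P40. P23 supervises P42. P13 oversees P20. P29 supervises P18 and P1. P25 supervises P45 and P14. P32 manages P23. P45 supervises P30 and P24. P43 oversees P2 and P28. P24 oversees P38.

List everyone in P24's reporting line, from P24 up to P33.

P24 reports to P45. P45 reports to P25. P25 reports to P22. P22 reports to P33. P33 is at the top.

P24 -> P45 -> P25 -> P22 -> P33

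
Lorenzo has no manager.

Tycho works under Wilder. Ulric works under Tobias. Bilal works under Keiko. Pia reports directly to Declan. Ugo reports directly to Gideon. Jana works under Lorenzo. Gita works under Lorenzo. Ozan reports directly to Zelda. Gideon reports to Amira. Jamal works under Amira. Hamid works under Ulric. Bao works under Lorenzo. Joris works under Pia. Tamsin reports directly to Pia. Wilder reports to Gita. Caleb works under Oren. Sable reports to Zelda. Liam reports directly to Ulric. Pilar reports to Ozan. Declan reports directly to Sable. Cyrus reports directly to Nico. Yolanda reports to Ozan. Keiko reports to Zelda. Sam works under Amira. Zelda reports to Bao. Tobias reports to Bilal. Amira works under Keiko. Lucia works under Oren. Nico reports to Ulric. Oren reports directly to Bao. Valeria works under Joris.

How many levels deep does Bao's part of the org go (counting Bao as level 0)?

7

The longest chain under Bao runs Bao → Zelda → Keiko → Bilal → Tobias → Ulric → Nico → Cyrus, which is 7 levels below Bao.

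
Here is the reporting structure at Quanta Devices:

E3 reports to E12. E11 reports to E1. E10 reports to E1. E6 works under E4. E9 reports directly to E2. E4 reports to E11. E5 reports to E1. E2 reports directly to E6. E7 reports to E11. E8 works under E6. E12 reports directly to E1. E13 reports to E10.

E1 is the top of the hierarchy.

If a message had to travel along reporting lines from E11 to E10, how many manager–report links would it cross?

E11 is 1 level below E1, and E10 is 1 level below E1 (their lowest common manager). The shortest path runs up from E11 to E1 and back down to E10: 1 + 1 = 2 links.

2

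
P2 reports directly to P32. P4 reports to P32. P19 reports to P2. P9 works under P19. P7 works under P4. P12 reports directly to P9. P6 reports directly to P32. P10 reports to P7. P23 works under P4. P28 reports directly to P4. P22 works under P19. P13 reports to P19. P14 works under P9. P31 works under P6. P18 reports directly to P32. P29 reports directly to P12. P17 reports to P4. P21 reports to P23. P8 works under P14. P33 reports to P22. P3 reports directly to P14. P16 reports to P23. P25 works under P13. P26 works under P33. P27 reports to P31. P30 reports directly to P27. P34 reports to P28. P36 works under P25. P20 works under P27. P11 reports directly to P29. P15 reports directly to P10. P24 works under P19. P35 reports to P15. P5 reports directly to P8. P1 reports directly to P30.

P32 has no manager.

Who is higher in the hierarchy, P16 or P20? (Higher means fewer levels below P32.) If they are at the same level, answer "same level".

P16

P16 is 3 levels below P32; P20 is 4. P16 is higher.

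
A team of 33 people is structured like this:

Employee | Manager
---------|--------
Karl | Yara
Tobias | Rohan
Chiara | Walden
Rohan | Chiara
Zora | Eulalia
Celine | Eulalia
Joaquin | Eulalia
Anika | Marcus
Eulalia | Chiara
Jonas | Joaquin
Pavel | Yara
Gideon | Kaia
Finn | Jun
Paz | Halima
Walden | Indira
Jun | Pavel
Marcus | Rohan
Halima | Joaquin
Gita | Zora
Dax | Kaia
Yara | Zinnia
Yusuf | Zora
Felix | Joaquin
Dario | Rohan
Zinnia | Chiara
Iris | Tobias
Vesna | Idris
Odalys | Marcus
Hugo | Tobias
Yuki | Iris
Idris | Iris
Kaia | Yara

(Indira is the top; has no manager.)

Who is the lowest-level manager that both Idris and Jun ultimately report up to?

Idris's chain of managers is Iris, Tobias, Rohan, Chiara, Walden, Indira. Jun's chain of managers is Pavel, Yara, Zinnia, Chiara, Walden, Indira. The first manager that appears in both chains is Chiara.

Chiara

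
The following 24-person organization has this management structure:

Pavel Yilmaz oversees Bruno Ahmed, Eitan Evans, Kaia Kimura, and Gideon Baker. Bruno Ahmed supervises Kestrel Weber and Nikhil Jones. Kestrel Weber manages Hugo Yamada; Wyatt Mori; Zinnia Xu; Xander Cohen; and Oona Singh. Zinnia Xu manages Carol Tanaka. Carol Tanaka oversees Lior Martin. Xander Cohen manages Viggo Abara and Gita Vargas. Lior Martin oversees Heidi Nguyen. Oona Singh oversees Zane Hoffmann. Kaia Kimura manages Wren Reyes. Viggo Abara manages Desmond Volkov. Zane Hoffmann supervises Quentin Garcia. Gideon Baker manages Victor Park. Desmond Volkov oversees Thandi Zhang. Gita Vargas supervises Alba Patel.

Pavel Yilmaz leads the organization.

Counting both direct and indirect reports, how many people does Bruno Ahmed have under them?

Bruno Ahmed directly manages Kestrel Weber, Nikhil Jones. Under Kestrel Weber: Hugo Yamada, Oona Singh, Zane Hoffmann, Quentin Garcia, Xander Cohen, Gita Vargas, Alba Patel, Viggo Abara, Desmond Volkov, Thandi Zhang, Wyatt Mori, Zinnia Xu, Carol Tanaka, Lior Martin, Heidi Nguyen (15). Nikhil Jones has no reports. So Bruno Ahmed's organization is 2 direct reports plus everyone under them: 16 + 1 = 17.

17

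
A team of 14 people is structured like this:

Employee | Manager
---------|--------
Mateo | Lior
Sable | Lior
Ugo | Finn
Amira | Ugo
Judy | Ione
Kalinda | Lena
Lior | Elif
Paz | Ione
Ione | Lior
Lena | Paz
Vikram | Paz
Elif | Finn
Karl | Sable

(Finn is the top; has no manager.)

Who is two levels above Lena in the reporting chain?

Ione

Lena reports to Paz, and Paz reports to Ione. So Lena's skip-level manager is Ione.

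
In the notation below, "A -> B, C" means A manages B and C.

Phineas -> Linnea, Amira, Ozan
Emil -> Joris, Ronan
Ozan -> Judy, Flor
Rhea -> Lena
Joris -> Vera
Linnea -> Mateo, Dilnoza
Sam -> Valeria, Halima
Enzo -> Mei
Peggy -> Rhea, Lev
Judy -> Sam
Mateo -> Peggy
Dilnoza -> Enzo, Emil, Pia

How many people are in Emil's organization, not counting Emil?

3

Emil directly manages Joris, Ronan. Under Joris: Vera (1). Ronan has no reports. So Emil's organization is 2 direct reports plus everyone under them: 2 + 1 = 3.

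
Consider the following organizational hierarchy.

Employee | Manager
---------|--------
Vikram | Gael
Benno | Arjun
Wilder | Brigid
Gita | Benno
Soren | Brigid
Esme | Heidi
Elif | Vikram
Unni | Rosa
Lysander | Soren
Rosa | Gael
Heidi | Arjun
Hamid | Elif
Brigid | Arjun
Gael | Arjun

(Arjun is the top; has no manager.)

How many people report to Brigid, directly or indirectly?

Brigid directly manages Wilder, Soren. Wilder has no reports. Under Soren: Lysander (1). So Brigid's organization is 2 direct reports plus everyone under them: 1 + 2 = 3.

3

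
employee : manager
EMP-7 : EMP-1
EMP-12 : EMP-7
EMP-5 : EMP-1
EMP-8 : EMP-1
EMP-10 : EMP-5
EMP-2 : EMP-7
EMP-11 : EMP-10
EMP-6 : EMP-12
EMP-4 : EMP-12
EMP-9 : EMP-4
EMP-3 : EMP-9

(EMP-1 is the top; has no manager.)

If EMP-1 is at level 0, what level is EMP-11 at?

3

Chain from EMP-11 up to EMP-1: EMP-11 → EMP-10 → EMP-5 → EMP-1. That is 3 steps up, so EMP-11 is 3 levels below EMP-1.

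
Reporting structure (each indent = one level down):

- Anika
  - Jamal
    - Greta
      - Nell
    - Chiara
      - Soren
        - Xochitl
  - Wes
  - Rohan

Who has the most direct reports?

Direct-report counts: Anika has 3; Jamal has 2; Chiara has 1; Soren has 1; Greta has 1. The largest is 3, held by Anika.

Anika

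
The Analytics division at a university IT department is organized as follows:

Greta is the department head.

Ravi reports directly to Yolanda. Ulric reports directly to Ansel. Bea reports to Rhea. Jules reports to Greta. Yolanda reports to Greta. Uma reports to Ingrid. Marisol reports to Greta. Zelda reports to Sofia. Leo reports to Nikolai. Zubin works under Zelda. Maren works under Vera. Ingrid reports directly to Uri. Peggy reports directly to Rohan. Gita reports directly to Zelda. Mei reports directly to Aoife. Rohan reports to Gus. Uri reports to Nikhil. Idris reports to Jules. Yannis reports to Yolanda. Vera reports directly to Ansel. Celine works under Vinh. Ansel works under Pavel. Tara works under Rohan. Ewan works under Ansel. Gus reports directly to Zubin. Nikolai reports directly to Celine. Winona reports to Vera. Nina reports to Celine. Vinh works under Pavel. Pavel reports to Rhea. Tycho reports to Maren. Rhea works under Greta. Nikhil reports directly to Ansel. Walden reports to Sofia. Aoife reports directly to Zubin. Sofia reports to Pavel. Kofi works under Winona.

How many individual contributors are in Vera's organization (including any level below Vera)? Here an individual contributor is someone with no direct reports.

The people in Vera's organization with no one reporting to them are Tycho, Kofi. That is 2.

2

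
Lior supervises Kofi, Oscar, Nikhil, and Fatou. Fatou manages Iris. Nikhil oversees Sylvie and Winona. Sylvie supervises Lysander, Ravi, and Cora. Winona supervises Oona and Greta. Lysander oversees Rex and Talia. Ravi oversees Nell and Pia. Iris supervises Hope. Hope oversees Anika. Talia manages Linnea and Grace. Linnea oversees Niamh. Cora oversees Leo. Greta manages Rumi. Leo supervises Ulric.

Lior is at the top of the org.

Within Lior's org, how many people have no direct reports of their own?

The people in Lior's organization with no one reporting to them are Kofi, Oscar, Rumi, Oona, Ulric, Pia, Nell, Grace, Niamh, Rex, Anika. That is 11.

11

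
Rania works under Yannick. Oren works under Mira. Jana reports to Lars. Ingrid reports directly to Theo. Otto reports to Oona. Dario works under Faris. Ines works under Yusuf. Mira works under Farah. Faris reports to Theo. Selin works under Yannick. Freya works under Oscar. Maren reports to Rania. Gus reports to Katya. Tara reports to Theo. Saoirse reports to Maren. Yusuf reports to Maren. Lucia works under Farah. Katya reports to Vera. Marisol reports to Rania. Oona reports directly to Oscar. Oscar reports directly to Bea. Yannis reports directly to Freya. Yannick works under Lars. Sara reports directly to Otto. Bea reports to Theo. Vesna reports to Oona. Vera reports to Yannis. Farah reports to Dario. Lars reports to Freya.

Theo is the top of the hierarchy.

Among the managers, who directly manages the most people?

Theo

Direct-report counts: Theo has 4; Bea has 1; Oscar has 2; Freya has 2; Yannis has 1; Vera has 1; Katya has 1; Lars has 2; Yannick has 2; Rania has 2; Maren has 2; Yusuf has 1; Oona has 2; Otto has 1; Faris has 1; Dario has 1; Farah has 2; Mira has 1. The largest is 4, held by Theo.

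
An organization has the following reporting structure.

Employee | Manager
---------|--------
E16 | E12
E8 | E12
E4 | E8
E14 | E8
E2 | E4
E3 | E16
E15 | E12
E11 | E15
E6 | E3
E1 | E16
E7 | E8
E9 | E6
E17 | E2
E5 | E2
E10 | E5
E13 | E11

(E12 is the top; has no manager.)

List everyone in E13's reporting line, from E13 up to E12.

E13 -> E11 -> E15 -> E12

E13 reports to E11. E11 reports to E15. E15 reports to E12. E12 is at the top.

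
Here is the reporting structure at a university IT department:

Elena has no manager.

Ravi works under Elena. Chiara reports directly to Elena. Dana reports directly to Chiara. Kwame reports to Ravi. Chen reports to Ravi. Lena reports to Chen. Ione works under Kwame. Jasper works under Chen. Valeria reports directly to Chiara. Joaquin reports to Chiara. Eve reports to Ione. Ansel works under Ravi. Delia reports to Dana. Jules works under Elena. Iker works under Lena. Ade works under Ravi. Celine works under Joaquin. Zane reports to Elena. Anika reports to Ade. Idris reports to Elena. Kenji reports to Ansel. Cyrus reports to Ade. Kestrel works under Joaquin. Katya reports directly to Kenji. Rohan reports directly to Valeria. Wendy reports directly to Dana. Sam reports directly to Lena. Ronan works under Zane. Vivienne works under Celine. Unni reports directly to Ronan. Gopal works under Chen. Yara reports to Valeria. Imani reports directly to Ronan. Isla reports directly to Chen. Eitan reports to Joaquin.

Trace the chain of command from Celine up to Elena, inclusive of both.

Celine reports to Joaquin. Joaquin reports to Chiara. Chiara reports to Elena. Elena is at the top.

Celine -> Joaquin -> Chiara -> Elena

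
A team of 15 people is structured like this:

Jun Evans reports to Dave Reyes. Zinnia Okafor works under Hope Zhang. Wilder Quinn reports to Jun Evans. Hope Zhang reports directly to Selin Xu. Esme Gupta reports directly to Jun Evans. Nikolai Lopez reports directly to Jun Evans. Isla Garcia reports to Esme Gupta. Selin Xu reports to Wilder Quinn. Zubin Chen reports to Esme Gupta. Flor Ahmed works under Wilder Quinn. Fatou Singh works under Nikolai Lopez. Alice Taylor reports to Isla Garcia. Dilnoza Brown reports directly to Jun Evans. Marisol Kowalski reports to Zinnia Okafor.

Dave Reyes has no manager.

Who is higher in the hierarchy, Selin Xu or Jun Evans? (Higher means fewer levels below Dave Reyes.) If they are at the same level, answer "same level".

Jun Evans

Selin Xu is 3 levels below Dave Reyes; Jun Evans is 1. Jun Evans is higher.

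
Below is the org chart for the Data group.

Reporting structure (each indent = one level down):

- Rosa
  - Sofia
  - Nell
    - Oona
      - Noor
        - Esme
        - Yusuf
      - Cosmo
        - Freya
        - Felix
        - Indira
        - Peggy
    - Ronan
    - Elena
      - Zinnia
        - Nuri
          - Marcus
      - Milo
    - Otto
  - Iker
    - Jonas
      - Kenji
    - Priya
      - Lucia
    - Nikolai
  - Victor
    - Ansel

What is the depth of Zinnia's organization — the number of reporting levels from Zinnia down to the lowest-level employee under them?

The longest chain under Zinnia runs Zinnia → Nuri → Marcus, which is 2 levels below Zinnia.

2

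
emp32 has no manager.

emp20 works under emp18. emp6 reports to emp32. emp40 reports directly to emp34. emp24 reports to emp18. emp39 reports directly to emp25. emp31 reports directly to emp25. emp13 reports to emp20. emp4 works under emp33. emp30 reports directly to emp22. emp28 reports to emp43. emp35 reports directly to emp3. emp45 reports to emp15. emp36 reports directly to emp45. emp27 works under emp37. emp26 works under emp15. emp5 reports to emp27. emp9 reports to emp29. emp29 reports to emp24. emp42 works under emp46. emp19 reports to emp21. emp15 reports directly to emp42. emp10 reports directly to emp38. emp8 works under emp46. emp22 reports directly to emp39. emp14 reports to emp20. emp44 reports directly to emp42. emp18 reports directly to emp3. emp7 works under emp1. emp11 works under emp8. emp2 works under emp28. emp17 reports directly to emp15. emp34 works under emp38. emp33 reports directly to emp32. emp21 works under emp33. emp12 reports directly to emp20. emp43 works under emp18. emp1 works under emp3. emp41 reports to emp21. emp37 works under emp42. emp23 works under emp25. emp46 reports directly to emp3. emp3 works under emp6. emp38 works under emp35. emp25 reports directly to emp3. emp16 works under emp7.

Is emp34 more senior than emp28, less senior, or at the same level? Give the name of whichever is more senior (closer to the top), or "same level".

Both emp34 and emp28 are 5 levels below emp32.

same level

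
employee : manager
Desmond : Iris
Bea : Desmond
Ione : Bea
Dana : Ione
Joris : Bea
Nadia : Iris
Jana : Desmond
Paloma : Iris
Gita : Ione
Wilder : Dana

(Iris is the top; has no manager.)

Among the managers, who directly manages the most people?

Direct-report counts: Iris has 3; Desmond has 2; Bea has 2; Ione has 2; Dana has 1. The largest is 3, held by Iris.

Iris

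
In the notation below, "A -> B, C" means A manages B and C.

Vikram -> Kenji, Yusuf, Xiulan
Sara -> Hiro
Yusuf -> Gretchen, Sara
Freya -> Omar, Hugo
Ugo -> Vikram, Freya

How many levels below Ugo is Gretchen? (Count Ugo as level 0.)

3

Chain from Gretchen up to Ugo: Gretchen → Yusuf → Vikram → Ugo. That is 3 steps up, so Gretchen is 3 levels below Ugo.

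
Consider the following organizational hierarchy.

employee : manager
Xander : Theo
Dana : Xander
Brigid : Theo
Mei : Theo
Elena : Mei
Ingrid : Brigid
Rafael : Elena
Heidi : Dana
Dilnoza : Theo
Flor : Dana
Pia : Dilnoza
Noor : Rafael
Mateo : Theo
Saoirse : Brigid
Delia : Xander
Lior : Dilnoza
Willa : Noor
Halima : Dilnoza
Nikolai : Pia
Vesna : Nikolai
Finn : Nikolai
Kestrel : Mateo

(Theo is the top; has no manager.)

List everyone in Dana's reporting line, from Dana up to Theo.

Dana reports to Xander. Xander reports to Theo. Theo is at the top.

Dana -> Xander -> Theo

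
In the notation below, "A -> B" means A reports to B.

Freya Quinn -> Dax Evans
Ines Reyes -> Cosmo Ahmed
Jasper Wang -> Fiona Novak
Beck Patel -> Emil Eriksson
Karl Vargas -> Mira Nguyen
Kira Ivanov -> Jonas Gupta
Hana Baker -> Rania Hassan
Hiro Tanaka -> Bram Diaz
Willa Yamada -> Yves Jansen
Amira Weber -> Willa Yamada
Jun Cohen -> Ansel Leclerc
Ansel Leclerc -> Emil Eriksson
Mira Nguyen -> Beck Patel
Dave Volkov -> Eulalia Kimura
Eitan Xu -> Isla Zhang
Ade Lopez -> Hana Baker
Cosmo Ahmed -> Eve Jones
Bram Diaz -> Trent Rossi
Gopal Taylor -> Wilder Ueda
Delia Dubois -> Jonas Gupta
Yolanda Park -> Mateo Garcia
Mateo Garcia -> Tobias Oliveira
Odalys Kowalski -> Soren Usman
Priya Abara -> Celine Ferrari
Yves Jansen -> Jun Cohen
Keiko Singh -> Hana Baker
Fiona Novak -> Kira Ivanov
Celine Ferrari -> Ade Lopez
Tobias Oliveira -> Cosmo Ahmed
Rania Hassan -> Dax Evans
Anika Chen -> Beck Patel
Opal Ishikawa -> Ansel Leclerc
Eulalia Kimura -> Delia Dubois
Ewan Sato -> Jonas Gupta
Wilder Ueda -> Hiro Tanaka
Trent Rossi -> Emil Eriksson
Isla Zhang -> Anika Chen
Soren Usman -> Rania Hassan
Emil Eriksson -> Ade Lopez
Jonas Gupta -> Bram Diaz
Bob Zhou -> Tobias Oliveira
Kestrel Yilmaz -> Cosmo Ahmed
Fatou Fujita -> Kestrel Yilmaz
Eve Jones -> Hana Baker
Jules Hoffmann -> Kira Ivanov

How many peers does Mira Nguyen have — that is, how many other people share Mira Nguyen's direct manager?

1

Mira Nguyen reports to Beck Patel. Beck Patel's other direct reports are Anika Chen — 1 peer.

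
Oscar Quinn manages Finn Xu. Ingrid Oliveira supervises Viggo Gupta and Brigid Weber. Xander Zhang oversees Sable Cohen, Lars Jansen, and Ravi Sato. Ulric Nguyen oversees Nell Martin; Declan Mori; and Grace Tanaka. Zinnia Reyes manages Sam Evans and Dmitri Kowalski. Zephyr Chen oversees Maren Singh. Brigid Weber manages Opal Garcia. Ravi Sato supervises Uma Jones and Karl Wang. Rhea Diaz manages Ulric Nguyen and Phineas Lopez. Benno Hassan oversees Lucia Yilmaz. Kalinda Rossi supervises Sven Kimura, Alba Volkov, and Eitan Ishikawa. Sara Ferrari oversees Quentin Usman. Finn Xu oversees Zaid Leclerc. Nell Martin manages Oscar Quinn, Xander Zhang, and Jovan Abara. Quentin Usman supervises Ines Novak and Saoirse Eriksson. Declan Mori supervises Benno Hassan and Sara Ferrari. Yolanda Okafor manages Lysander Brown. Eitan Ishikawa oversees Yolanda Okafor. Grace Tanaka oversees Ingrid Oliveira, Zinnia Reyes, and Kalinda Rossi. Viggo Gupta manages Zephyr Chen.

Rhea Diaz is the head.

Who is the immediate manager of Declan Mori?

Declan Mori reports directly to Ulric Nguyen.

Ulric Nguyen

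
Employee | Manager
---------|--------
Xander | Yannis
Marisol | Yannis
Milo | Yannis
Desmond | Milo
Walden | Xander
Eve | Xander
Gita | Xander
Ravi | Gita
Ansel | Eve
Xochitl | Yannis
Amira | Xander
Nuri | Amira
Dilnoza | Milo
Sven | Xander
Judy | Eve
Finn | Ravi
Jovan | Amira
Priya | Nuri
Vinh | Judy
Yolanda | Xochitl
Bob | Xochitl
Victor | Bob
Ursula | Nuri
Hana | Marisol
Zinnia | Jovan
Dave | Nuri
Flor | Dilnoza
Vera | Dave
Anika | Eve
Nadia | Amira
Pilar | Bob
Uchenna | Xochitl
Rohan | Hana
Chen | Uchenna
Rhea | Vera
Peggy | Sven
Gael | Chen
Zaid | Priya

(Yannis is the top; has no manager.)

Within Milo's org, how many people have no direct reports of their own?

2

The people in Milo's organization with no one reporting to them are Flor, Desmond. That is 2.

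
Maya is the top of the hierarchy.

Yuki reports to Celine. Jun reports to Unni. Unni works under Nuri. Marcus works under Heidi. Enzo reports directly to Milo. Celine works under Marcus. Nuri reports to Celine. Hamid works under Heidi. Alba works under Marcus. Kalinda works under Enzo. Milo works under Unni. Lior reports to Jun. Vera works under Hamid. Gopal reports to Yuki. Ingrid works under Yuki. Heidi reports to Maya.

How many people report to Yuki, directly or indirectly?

Yuki directly manages Ingrid, Gopal. Ingrid has no reports. Gopal has no reports. So Yuki's organization is 2 direct reports plus everyone under them: 1 + 1 = 2.

2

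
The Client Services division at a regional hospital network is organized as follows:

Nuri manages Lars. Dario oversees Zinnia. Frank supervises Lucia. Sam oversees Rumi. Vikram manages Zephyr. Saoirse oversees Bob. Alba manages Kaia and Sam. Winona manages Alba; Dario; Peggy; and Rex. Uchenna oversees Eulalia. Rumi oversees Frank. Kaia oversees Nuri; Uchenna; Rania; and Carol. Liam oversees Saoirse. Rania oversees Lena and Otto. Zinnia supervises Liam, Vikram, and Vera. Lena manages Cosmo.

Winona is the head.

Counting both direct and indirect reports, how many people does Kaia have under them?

Kaia directly manages Uchenna, Carol, Nuri, Rania. Under Uchenna: Eulalia (1). Carol has no reports. Under Nuri: Lars (1). Under Rania: Otto, Lena, Cosmo (3). So Kaia's organization is 4 direct reports plus everyone under them: 2 + 1 + 2 + 4 = 9.

9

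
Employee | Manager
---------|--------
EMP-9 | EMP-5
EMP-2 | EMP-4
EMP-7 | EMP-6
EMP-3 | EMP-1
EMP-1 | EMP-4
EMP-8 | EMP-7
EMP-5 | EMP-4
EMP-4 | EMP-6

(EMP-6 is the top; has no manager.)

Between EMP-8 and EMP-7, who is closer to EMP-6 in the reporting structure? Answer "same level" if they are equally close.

EMP-8 is 2 levels below EMP-6; EMP-7 is 1. EMP-7 is higher.

EMP-7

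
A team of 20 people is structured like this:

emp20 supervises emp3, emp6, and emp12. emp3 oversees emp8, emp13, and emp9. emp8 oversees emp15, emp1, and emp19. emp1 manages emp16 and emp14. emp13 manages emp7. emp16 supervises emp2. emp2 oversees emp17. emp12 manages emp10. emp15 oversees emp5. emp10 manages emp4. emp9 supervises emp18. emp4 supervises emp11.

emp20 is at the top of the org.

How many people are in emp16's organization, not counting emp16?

emp16 directly manages emp2. Under emp2: emp17 (1). That's 2 in total.

2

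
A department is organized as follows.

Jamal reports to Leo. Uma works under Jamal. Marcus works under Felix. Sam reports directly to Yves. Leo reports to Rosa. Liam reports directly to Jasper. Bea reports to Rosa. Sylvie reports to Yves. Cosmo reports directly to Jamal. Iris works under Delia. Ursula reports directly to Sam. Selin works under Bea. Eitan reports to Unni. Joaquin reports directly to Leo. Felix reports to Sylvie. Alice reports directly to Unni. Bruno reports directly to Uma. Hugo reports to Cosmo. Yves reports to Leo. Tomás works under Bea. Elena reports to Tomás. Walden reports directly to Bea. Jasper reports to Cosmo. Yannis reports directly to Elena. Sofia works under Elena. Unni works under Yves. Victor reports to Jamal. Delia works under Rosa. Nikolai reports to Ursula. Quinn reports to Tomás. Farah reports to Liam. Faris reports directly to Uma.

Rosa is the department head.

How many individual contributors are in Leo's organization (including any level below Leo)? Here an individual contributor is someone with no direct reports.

10

The people in Leo's organization with no one reporting to them are Alice, Eitan, Nikolai, Marcus, Hugo, Farah, Bruno, Faris, Victor, Joaquin. That is 10.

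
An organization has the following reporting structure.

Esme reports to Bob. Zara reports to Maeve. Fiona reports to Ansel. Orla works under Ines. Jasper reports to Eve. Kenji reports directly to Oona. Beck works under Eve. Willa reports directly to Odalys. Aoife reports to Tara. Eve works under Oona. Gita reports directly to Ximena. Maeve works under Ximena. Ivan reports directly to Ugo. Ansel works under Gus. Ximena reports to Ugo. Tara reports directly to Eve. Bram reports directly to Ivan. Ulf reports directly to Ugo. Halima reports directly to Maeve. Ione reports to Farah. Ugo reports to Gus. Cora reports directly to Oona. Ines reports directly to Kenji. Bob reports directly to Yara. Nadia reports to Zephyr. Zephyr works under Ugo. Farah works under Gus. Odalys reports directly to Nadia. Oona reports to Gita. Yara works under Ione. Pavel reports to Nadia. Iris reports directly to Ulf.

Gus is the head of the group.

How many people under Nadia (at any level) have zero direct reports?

The people in Nadia's organization with no one reporting to them are Pavel, Willa. That is 2.

2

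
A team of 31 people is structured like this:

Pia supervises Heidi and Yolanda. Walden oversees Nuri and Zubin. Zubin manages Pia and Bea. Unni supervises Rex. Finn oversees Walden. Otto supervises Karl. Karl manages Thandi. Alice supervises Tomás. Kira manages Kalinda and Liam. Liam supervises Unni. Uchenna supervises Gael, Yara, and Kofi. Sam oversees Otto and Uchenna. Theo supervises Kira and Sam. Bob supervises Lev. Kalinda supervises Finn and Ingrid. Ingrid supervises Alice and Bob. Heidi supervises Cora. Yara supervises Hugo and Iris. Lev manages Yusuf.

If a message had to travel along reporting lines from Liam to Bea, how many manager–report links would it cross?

Liam is 1 level below Kira, and Bea is 5 levels below Kira (their lowest common manager). The shortest path runs up from Liam to Kira and back down to Bea: 1 + 5 = 6 links.

6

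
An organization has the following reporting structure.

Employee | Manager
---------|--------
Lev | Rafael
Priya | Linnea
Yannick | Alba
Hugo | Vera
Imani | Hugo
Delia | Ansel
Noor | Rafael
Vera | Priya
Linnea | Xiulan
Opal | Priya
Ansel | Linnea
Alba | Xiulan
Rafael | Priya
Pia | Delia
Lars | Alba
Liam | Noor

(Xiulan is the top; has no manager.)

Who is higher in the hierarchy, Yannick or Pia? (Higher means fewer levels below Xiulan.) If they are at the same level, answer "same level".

Yannick

Yannick is 2 levels below Xiulan; Pia is 4. Yannick is higher.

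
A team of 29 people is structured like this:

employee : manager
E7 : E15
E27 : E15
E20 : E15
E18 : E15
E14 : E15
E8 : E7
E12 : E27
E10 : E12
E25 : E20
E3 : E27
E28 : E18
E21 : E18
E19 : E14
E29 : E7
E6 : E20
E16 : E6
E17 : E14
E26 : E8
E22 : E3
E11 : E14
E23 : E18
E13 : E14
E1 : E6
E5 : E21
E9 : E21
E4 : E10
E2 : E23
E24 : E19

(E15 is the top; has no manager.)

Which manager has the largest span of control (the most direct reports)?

Direct-report counts: E15 has 5; E14 has 4; E19 has 1; E18 has 3; E23 has 1; E21 has 2; E20 has 2; E6 has 2; E27 has 2; E3 has 1; E12 has 1; E10 has 1; E7 has 2; E8 has 1. The largest is 5, held by E15.

E15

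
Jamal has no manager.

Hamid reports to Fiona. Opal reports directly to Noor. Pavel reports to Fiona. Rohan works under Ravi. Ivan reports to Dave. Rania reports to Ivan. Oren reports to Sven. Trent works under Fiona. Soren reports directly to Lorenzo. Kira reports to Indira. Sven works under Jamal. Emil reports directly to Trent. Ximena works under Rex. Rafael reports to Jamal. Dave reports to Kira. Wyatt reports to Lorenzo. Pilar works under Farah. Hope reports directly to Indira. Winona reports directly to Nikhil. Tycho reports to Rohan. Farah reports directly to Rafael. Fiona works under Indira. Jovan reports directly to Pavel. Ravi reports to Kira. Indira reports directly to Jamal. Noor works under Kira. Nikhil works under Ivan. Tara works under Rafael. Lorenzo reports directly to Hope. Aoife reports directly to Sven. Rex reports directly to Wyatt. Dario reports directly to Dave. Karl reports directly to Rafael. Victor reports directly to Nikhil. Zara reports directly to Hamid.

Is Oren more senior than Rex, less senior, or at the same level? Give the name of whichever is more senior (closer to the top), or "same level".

Oren

Oren is 2 levels below Jamal; Rex is 5. Oren is higher.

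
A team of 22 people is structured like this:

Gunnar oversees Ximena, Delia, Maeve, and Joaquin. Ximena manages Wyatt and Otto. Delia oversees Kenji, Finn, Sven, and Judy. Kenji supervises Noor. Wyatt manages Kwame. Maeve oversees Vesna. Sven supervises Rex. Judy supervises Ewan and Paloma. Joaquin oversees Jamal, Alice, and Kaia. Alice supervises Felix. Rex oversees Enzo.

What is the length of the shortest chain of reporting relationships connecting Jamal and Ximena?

Jamal is 2 levels below Gunnar, and Ximena is 1 level below Gunnar (their lowest common manager). The shortest path runs up from Jamal to Gunnar and back down to Ximena: 2 + 1 = 3 links.

3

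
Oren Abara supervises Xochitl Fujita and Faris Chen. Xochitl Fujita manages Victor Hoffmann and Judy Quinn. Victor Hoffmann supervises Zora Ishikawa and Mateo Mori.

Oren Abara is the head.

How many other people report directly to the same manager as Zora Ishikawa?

1

Zora Ishikawa reports to Victor Hoffmann. Victor Hoffmann's other direct reports are Mateo Mori — 1 peer.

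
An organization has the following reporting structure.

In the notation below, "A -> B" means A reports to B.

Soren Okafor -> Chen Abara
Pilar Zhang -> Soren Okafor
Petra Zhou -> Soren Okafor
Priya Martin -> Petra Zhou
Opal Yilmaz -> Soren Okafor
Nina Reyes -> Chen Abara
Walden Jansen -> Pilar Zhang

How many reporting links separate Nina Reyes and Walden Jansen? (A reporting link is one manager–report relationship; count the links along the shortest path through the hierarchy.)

4

Nina Reyes is 1 level below Chen Abara, and Walden Jansen is 3 levels below Chen Abara (their lowest common manager). The shortest path runs up from Nina Reyes to Chen Abara and back down to Walden Jansen: 1 + 3 = 4 links.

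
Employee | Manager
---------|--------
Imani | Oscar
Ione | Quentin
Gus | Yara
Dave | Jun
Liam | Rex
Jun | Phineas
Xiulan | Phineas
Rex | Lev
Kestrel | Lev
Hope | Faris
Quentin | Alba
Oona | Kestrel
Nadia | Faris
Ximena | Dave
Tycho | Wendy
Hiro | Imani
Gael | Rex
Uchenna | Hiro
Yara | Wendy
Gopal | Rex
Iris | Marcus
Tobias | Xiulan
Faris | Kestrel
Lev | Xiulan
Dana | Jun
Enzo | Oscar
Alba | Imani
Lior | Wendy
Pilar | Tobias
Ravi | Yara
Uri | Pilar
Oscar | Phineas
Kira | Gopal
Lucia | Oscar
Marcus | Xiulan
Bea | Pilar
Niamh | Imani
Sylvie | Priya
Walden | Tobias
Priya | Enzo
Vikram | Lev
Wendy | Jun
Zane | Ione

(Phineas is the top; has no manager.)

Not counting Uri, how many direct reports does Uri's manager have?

1

Uri reports to Pilar. Pilar's other direct reports are Bea — 1 peer.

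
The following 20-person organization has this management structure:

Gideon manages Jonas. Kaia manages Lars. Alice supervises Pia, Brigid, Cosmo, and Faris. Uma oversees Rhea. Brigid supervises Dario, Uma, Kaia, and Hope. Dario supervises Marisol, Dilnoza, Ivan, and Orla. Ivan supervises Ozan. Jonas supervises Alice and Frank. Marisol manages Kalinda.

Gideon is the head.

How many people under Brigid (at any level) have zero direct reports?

7

The people in Brigid's organization with no one reporting to them are Hope, Lars, Rhea, Orla, Dilnoza, Kalinda, Ozan. That is 7.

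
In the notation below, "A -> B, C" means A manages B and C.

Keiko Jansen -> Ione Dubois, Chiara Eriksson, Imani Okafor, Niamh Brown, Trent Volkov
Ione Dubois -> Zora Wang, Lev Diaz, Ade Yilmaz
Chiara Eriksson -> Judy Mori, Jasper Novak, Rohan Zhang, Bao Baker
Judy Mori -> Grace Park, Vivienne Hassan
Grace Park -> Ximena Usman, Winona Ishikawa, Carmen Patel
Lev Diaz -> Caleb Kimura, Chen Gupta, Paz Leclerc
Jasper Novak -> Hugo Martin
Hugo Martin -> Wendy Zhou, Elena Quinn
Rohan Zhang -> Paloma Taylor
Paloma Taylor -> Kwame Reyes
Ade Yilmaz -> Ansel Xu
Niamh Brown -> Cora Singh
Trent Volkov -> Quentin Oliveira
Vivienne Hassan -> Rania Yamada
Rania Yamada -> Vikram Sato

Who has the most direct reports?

Direct-report counts: Keiko Jansen has 5; Trent Volkov has 1; Niamh Brown has 1; Chiara Eriksson has 4; Rohan Zhang has 1; Paloma Taylor has 1; Jasper Novak has 1; Hugo Martin has 2; Judy Mori has 2; Vivienne Hassan has 1; Rania Yamada has 1; Grace Park has 3; Ione Dubois has 3; Ade Yilmaz has 1; Lev Diaz has 3. The largest is 5, held by Keiko Jansen.

Keiko Jansen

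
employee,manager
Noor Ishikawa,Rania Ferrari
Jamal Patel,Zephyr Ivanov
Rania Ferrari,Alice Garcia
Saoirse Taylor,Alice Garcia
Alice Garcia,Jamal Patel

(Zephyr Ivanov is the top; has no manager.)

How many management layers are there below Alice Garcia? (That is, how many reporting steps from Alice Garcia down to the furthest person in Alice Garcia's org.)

The longest chain under Alice Garcia runs Alice Garcia → Rania Ferrari → Noor Ishikawa, which is 2 levels below Alice Garcia.

2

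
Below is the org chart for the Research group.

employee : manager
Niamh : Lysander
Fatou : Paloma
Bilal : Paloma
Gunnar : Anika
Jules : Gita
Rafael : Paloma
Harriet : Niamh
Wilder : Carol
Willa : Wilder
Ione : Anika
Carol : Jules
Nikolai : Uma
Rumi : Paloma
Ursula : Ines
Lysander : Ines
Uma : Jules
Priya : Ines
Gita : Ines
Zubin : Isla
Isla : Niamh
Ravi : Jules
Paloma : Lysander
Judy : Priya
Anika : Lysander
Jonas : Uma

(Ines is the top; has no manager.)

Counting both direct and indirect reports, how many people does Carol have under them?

2

Carol directly manages Wilder. Under Wilder: Willa (1). That's 2 in total.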